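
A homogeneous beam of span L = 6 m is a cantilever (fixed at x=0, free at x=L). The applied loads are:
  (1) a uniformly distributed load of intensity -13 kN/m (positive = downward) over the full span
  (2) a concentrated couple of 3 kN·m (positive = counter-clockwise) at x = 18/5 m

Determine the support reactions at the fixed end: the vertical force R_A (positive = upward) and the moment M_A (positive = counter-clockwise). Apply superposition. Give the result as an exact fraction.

R_A = -78 kN, M_A = -237 kN·m

Load 1 — uniform load w=-13 kN/m over full span:
  R_A = wL = (-13)·6 = -78 kN
  M_A = wL²/2 = (-13)·6²/2 = -234 kN·m
Load 2 — applied couple M₀=3 kN·m at a=18/5 m (b=L-a=12/5):
  R_A = 0 kN
  M_A = -M₀ = -3 kN·m
Superposition: R_A = -78 kN, M_A = -237 kN·m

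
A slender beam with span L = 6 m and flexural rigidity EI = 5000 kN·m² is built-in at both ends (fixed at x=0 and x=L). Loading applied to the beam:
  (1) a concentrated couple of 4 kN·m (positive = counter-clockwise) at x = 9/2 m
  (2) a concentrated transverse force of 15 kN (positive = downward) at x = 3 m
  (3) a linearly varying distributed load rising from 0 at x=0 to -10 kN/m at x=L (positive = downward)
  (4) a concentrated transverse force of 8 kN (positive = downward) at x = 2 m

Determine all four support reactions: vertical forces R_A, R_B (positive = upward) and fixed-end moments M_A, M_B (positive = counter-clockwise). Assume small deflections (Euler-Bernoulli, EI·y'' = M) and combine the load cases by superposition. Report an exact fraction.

R_A = 559/108 kN, M_A = 137/18 kN·m, R_B = -1315/108 kN, M_B = 22/9 kN·m

Load 1 — applied couple M₀=4 kN·m at a=9/2 m (b=L-a=3/2):
  R_A = 6M₀ab/L³ = 6·4·(9/2)·(3/2)/6³ = 3/4 kN
  M_A = M₀b(2a-b)/L² = 4·(3/2)·(2·(9/2)-(3/2))/6² = 5/4 kN·m
  R_B = -6M₀ab/L³ = -6·4·(9/2)·(3/2)/6³ = -3/4 kN
  M_B = M₀a(2b-a)/L² = 4·(9/2)·(2·(3/2)-(9/2))/6² = -3/4 kN·m
Load 2 — point force P=15 kN at a=3 m (b=L-a=3):
  R_A = Pb²(3a+b)/L³ = 15·3²·(3·3+3)/6³ = 15/2 kN
  M_A = Pab²/L² = 15·3·3²/6² = 45/4 kN·m
  R_B = Pa²(a+3b)/L³ = 15·3²·(3+3·3)/6³ = 15/2 kN
  M_B = -Pa²b/L² = -15·3²·3/6² = -45/4 kN·m
Load 3 — triangular load w₀=-10 kN/m (0→w₀ over full span):
  R_A = 3w₀L/20 = 3·(-10)·6/20 = -9 kN
  M_A = w₀L²/30 = (-10)·6²/30 = -12 kN·m
  R_B = 7w₀L/20 = 7·(-10)·6/20 = -21 kN
  M_B = -w₀L²/20 = -(-10)·6²/20 = 18 kN·m
Load 4 — point force P=8 kN at a=2 m (b=L-a=4):
  R_A = Pb²(3a+b)/L³ = 8·4²·(3·2+4)/6³ = 160/27 kN
  M_A = Pab²/L² = 8·2·4²/6² = 64/9 kN·m
  R_B = Pa²(a+3b)/L³ = 8·2²·(2+3·4)/6³ = 56/27 kN
  M_B = -Pa²b/L² = -8·2²·4/6² = -32/9 kN·m
Superposition: R_A = 559/108 kN, M_A = 137/18 kN·m, R_B = -1315/108 kN, M_B = 22/9 kN·m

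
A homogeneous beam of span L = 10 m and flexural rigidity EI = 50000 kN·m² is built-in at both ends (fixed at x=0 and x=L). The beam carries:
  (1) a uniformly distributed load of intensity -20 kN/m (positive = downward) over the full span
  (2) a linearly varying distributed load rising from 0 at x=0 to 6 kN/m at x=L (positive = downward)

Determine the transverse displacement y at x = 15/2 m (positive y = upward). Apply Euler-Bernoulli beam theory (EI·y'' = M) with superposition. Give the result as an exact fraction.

Load 1 — uniform load w=-20 kN/m over full span:
  y_1 = -wx²(L-x)²/(24EI) = -(-20)·(15/2)²·(10-(15/2))²/(24·50000) = 3/512 m
Load 2 — triangular load w₀=6 kN/m (0→w₀ over full span):
  y_2 = -w₀x²(L-x)²(x+2L)/(120LEI) = -6·(15/2)²·(10-(15/2))²·((15/2)+2·10)/(120·10·50000) = -99/102400 m
Superposition: y = Σ y_i = 501/102400 m ≈ 0.004893 m

y(15/2) = 501/102400 m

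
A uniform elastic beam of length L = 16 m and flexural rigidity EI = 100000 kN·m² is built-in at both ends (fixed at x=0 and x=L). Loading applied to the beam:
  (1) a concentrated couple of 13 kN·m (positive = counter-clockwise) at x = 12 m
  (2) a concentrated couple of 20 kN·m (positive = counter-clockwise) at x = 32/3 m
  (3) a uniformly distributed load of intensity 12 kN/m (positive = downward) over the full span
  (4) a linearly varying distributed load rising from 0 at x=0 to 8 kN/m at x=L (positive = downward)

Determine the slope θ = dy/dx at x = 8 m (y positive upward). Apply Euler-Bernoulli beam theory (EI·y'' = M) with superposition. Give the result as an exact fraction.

Load 1 — applied couple M₀=13 kN·m at a=12 m (b=L-a=4):
  θ_1 = (R_Ax²/2 - M_Ax)/EI  [x≤a] with R_A=117/128, M_A=65/16 = ((117/128)·8²/2 - (65/16)·8)/100000 = -13/400000 rad
Load 2 — applied couple M₀=20 kN·m at a=32/3 m (b=L-a=16/3):
  θ_2 = (R_Ax²/2 - M_Ax)/EI  [x≤a] with R_A=5/3, M_A=20/3 = ((5/3)·8²/2 - (20/3)·8)/100000 = 0 rad
Load 3 — uniform load w=12 kN/m over full span:
  θ_3 = -wx(L-x)(L-2x)/(12EI) = -12·8·(16-8)·(16-2·8)/(12·100000) = 0 rad
Load 4 — triangular load w₀=8 kN/m (0→w₀ over full span):
  θ_4 = -w₀(2x(L-x)(L-2x)(x+2L)+x²(L-x)²)/(120LEI) = -8·(2·8·(16-8)·(16-2·8)·(8+2·16)+8²·(16-8)²)/(120·16·100000) = -8/46875 rad
Superposition: θ = Σ θ_i = -1219/6000000 rad ≈ -0.000203 rad

θ(8) = -1219/6000000 rad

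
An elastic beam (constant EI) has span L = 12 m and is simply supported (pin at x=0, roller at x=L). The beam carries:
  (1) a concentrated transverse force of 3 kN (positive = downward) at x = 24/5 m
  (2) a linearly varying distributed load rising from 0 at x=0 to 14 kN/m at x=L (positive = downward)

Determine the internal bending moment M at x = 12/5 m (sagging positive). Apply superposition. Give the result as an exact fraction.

M(12/5) = 8604/125 kN·m

Load 1 — point force P=3 kN at a=24/5 m (b=L-a=36/5):
  M_1 = Pbx/L  [x≤a] = 3·(36/5)·(12/5)/12 = 108/25 kN·m
Load 2 — triangular load w₀=14 kN/m (0→w₀ over full span):
  M_2 = w₀Lx/6 - w₀x³/(6L) = 14·12·(12/5)/6 - 14·(12/5)³/(6·12) = 8064/125 kN·m
Superposition: M = Σ M_i = 8604/125 kN·m ≈ 68.832000 kN·m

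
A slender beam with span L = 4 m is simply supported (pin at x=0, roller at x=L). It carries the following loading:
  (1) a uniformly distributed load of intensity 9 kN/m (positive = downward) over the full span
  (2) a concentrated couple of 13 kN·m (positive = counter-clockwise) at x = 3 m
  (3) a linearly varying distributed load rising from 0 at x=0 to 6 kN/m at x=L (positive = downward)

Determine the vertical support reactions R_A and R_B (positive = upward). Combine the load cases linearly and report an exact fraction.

Load 1 — uniform load w=9 kN/m over full span:
  R_A = wL/2 = 9·4/2 = 18 kN
  R_B = wL/2 = 9·4/2 = 18 kN
Load 2 — applied couple M₀=13 kN·m at a=3 m (b=L-a=1):
  R_A = M₀/L = 13/4 kN
  R_B = -M₀/L = -13/4 kN
Load 3 — triangular load w₀=6 kN/m (0→w₀ over full span):
  R_A = w₀L/6 = 6·4/6 = 4 kN
  R_B = w₀L/3 = 6·4/3 = 8 kN
Superposition: R_A = 101/4 kN, R_B = 91/4 kN

R_A = 101/4 kN, R_B = 91/4 kN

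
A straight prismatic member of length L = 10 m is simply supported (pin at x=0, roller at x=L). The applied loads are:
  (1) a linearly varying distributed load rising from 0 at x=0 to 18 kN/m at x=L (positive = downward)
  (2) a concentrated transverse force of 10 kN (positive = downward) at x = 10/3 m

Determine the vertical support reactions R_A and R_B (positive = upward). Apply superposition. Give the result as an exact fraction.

R_A = 110/3 kN, R_B = 190/3 kN

Load 1 — triangular load w₀=18 kN/m (0→w₀ over full span):
  R_A = w₀L/6 = 18·10/6 = 30 kN
  R_B = w₀L/3 = 18·10/3 = 60 kN
Load 2 — point force P=10 kN at a=10/3 m (b=L-a=20/3):
  R_A = Pb/L = 10·(20/3)/10 = 20/3 kN
  R_B = Pa/L = 10·(10/3)/10 = 10/3 kN
Superposition: R_A = 110/3 kN, R_B = 190/3 kN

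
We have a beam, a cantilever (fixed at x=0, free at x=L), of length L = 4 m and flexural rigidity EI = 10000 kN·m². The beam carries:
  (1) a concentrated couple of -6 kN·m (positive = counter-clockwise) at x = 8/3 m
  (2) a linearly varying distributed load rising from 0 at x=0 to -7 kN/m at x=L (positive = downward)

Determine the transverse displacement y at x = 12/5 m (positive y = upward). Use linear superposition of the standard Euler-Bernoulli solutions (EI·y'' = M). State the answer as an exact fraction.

y(12/5) = 57759/9765625 m

Load 1 — applied couple M₀=-6 kN·m at a=8/3 m (b=L-a=4/3):
  y_1 = M₀x²/(2EI)  [x≤a] = (-6)·(12/5)²/(2·10000) = -27/15625 m
Load 2 — triangular load w₀=-7 kN/m (0→w₀ over full span):
  y_2 = (w₀Lx³/12-w₀L²x²/6-w₀x⁵/(120L))/EI = ((-7)·4·(12/5)³/12-(-7)·4²·(12/5)²/6-(-7)·(12/5)⁵/(120·4))/10000 = 74634/9765625 m
Superposition: y = Σ y_i = 57759/9765625 m ≈ 0.005915 m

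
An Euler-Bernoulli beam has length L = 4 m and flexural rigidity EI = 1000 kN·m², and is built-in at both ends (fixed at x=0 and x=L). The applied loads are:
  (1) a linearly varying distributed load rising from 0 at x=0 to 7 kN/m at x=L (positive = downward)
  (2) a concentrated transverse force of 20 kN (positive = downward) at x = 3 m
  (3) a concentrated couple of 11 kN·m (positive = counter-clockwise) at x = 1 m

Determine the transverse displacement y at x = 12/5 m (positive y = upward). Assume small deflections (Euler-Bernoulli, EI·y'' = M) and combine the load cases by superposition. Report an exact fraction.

y(12/5) = -13861/3906250 m

Load 1 — triangular load w₀=7 kN/m (0→w₀ over full span):
  y_1 = -w₀x²(L-x)²(x+2L)/(120LEI) = -7·(12/5)²·(4-(12/5))²·((12/5)+2·4)/(120·4·1000) = -4368/1953125 m
Load 2 — point force P=20 kN at a=3 m (b=L-a=1):
  y_2 = -Pb²x²(3aL-(3a+b)x)/(6L³EI)  [x≤a] = -20·1²·(12/5)²·(3·3·4-(3·3+1)·(12/5))/(6·4³·1000) = -9/2500 m
Load 3 — applied couple M₀=11 kN·m at a=1 m (b=L-a=3):
  y_3 = (R_Ax³/6 - M_Ax²/2 - M₀(x-a)²/2)/EI  [x>a] with R_A=99/32, M_A=-33/16 = ((99/32)·(12/5)³/6 - (-33/16)·(12/5)²/2 - 11·((12/5)-1)²/2)/1000 = 143/62500 m
Superposition: y = Σ y_i = -13861/3906250 m ≈ -0.003548 m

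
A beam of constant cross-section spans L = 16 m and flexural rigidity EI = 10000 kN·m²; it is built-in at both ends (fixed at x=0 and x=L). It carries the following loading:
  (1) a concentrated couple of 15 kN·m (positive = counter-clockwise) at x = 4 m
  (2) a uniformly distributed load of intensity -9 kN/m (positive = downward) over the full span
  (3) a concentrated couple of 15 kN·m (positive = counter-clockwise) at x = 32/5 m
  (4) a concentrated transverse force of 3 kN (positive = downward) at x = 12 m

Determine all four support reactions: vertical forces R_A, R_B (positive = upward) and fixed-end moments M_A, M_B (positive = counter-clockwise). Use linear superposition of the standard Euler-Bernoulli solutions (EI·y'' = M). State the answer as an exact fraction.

Load 1 — applied couple M₀=15 kN·m at a=4 m (b=L-a=12):
  R_A = 6M₀ab/L³ = 6·15·4·12/16³ = 135/128 kN
  M_A = M₀b(2a-b)/L² = 15·12·(2·4-12)/16² = -45/16 kN·m
  R_B = -6M₀ab/L³ = -6·15·4·12/16³ = -135/128 kN
  M_B = M₀a(2b-a)/L² = 15·4·(2·12-4)/16² = 75/16 kN·m
Load 2 — uniform load w=-9 kN/m over full span:
  R_A = wL/2 = (-9)·16/2 = -72 kN
  M_A = wL²/12 = (-9)·16²/12 = -192 kN·m
  R_B = wL/2 = (-9)·16/2 = -72 kN
  M_B = -wL²/12 = -(-9)·16²/12 = 192 kN·m
Load 3 — applied couple M₀=15 kN·m at a=32/5 m (b=L-a=48/5):
  R_A = 6M₀ab/L³ = 6·15·(32/5)·(48/5)/16³ = 27/20 kN
  M_A = M₀b(2a-b)/L² = 15·(48/5)·(2·(32/5)-(48/5))/16² = 9/5 kN·m
  R_B = -6M₀ab/L³ = -6·15·(32/5)·(48/5)/16³ = -27/20 kN
  M_B = M₀a(2b-a)/L² = 15·(32/5)·(2·(48/5)-(32/5))/16² = 24/5 kN·m
Load 4 — point force P=3 kN at a=12 m (b=L-a=4):
  R_A = Pb²(3a+b)/L³ = 3·4²·(3·12+4)/16³ = 15/32 kN
  M_A = Pab²/L² = 3·12·4²/16² = 9/4 kN·m
  R_B = Pa²(a+3b)/L³ = 3·12²·(12+3·4)/16³ = 81/32 kN
  M_B = -Pa²b/L² = -3·12²·4/16² = -27/4 kN·m
Superposition: R_A = -44241/640 kN, M_A = -15261/80 kN·m, R_B = -45999/640 kN, M_B = 15579/80 kN·m

R_A = -44241/640 kN, M_A = -15261/80 kN·m, R_B = -45999/640 kN, M_B = 15579/80 kN·m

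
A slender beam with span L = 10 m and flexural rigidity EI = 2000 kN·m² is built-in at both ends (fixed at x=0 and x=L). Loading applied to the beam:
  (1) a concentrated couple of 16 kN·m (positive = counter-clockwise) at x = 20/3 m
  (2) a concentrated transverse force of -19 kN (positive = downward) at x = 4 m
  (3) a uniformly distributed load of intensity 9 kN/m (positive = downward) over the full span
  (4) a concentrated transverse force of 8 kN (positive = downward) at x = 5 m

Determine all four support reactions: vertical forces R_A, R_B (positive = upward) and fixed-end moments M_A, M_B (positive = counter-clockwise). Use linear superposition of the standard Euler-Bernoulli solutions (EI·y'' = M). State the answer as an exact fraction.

Load 1 — applied couple M₀=16 kN·m at a=20/3 m (b=L-a=10/3):
  R_A = 6M₀ab/L³ = 6·16·(20/3)·(10/3)/10³ = 32/15 kN
  M_A = M₀b(2a-b)/L² = 16·(10/3)·(2·(20/3)-(10/3))/10² = 16/3 kN·m
  R_B = -6M₀ab/L³ = -6·16·(20/3)·(10/3)/10³ = -32/15 kN
  M_B = M₀a(2b-a)/L² = 16·(20/3)·(2·(10/3)-(20/3))/10² = 0 kN·m
Load 2 — point force P=-19 kN at a=4 m (b=L-a=6):
  R_A = Pb²(3a+b)/L³ = (-19)·6²·(3·4+6)/10³ = -1539/125 kN
  M_A = Pab²/L² = (-19)·4·6²/10² = -684/25 kN·m
  R_B = Pa²(a+3b)/L³ = (-19)·4²·(4+3·6)/10³ = -836/125 kN
  M_B = -Pa²b/L² = -(-19)·4²·6/10² = 456/25 kN·m
Load 3 — uniform load w=9 kN/m over full span:
  R_A = wL/2 = 9·10/2 = 45 kN
  M_A = wL²/12 = 9·10²/12 = 75 kN·m
  R_B = wL/2 = 9·10/2 = 45 kN
  M_B = -wL²/12 = -9·10²/12 = -75 kN·m
Load 4 — point force P=8 kN at a=5 m (b=L-a=5):
  R_A = Pb²(3a+b)/L³ = 8·5²·(3·5+5)/10³ = 4 kN
  M_A = Pab²/L² = 8·5·5²/10² = 10 kN·m
  R_B = Pa²(a+3b)/L³ = 8·5²·(5+3·5)/10³ = 4 kN
  M_B = -Pa²b/L² = -8·5²·5/10² = -10 kN·m
Superposition: R_A = 14558/375 kN, M_A = 4723/75 kN·m, R_B = 15067/375 kN, M_B = -1669/25 kN·m

R_A = 14558/375 kN, M_A = 4723/75 kN·m, R_B = 15067/375 kN, M_B = -1669/25 kN·m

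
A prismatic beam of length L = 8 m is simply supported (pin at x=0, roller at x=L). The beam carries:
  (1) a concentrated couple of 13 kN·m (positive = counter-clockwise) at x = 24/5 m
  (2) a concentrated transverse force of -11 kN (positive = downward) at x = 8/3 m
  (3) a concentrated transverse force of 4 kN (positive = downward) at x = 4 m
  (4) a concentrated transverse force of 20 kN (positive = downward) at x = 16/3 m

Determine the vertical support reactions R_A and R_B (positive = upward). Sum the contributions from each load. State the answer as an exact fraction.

R_A = 71/24 kN, R_B = 241/24 kN

Load 1 — applied couple M₀=13 kN·m at a=24/5 m (b=L-a=16/5):
  R_A = M₀/L = 13/8 kN
  R_B = -M₀/L = -13/8 kN
Load 2 — point force P=-11 kN at a=8/3 m (b=L-a=16/3):
  R_A = Pb/L = (-11)·(16/3)/8 = -22/3 kN
  R_B = Pa/L = (-11)·(8/3)/8 = -11/3 kN
Load 3 — point force P=4 kN at a=4 m (b=L-a=4):
  R_A = Pb/L = 4·4/8 = 2 kN
  R_B = Pa/L = 4·4/8 = 2 kN
Load 4 — point force P=20 kN at a=16/3 m (b=L-a=8/3):
  R_A = Pb/L = 20·(8/3)/8 = 20/3 kN
  R_B = Pa/L = 20·(16/3)/8 = 40/3 kN
Superposition: R_A = 71/24 kN, R_B = 241/24 kN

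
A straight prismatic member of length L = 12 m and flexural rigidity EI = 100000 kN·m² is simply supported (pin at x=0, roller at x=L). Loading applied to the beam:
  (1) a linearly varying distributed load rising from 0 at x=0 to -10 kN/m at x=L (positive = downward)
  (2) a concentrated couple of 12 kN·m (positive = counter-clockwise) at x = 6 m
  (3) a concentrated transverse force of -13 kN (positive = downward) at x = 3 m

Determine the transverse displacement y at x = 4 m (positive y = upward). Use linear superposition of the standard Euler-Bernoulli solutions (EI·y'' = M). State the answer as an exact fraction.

Load 1 — triangular load w₀=-10 kN/m (0→w₀ over full span):
  y_1 = -w₀x(7L⁴-10L²x²+3x⁴)/(360LEI) = -(-10)·4·(7·12⁴-10·12²·4²+3·4⁴)/(360·12·100000) = 64/5625 m
Load 2 — applied couple M₀=12 kN·m at a=6 m (b=L-a=6):
  y_2 = (M₀x³/(6L)+C₁x)/EI  [x≤a] with C₁=M₀(3b²-L²)/(6L)=-6 = (12·4³/(6·12)+(-6)·4)/100000 = -1/7500 m
Load 3 — point force P=-13 kN at a=3 m (b=L-a=9):
  y_3 = -Pa(L-x)(2Lx-a²-x²)/(6LEI)  [x>a] = -(-13)·3·(12-4)·(2·12·4-3²-4²)/(6·12·100000) = 923/300000 m
Superposition: y = Σ y_i = 12889/900000 m ≈ 0.014321 m

y(4) = 12889/900000 m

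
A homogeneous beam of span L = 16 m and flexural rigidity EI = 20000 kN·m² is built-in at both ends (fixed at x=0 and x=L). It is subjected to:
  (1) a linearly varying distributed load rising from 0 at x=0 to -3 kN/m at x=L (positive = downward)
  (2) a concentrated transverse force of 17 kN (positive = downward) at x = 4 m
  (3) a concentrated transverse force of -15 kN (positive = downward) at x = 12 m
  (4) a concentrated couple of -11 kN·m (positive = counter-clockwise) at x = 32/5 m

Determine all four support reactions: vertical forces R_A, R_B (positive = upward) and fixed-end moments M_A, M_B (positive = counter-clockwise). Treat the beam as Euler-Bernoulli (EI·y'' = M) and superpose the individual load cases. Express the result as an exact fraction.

R_A = 381/100 kN, M_A = 2/25 kN·m, R_B = -2581/100 kN, M_B = 1397/25 kN·m

Load 1 — triangular load w₀=-3 kN/m (0→w₀ over full span):
  R_A = 3w₀L/20 = 3·(-3)·16/20 = -36/5 kN
  M_A = w₀L²/30 = (-3)·16²/30 = -128/5 kN·m
  R_B = 7w₀L/20 = 7·(-3)·16/20 = -84/5 kN
  M_B = -w₀L²/20 = -(-3)·16²/20 = 192/5 kN·m
Load 2 — point force P=17 kN at a=4 m (b=L-a=12):
  R_A = Pb²(3a+b)/L³ = 17·12²·(3·4+12)/16³ = 459/32 kN
  M_A = Pab²/L² = 17·4·12²/16² = 153/4 kN·m
  R_B = Pa²(a+3b)/L³ = 17·4²·(4+3·12)/16³ = 85/32 kN
  M_B = -Pa²b/L² = -17·4²·12/16² = -51/4 kN·m
Load 3 — point force P=-15 kN at a=12 m (b=L-a=4):
  R_A = Pb²(3a+b)/L³ = (-15)·4²·(3·12+4)/16³ = -75/32 kN
  M_A = Pab²/L² = (-15)·12·4²/16² = -45/4 kN·m
  R_B = Pa²(a+3b)/L³ = (-15)·12²·(12+3·4)/16³ = -405/32 kN
  M_B = -Pa²b/L² = -(-15)·12²·4/16² = 135/4 kN·m
Load 4 — applied couple M₀=-11 kN·m at a=32/5 m (b=L-a=48/5):
  R_A = 6M₀ab/L³ = 6·(-11)·(32/5)·(48/5)/16³ = -99/100 kN
  M_A = M₀b(2a-b)/L² = (-11)·(48/5)·(2·(32/5)-(48/5))/16² = -33/25 kN·m
  R_B = -6M₀ab/L³ = -6·(-11)·(32/5)·(48/5)/16³ = 99/100 kN
  M_B = M₀a(2b-a)/L² = (-11)·(32/5)·(2·(48/5)-(32/5))/16² = -88/25 kN·m
Superposition: R_A = 381/100 kN, M_A = 2/25 kN·m, R_B = -2581/100 kN, M_B = 1397/25 kN·m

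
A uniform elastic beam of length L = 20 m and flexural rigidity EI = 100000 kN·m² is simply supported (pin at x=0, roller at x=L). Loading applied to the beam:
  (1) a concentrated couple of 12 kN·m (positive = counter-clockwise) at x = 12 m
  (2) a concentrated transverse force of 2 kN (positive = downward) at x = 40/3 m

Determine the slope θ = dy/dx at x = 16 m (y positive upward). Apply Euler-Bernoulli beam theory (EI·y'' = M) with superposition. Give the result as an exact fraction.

Load 1 — applied couple M₀=12 kN·m at a=12 m (b=L-a=8):
  θ_1 = (M₀x²/(2L)-M₀(x-a)+C₁)/EI  [x>a] with C₁=M₀(3b²-L²)/(6L)=-104/5 = (12·16²/(2·20)-12·(16-12)+(-104/5))/100000 = 1/12500 rad
Load 2 — point force P=2 kN at a=40/3 m (b=L-a=20/3):
  θ_2 = -Pa(2L²-6Lx+3x²+a²)/(6LEI)  [x>a] = -2·(40/3)·(2·20²-6·20·16+3·16²+(40/3)²)/(6·20·100000) = 98/253125 rad
Superposition: θ = Σ θ_i = 473/1012500 rad ≈ 0.000467 rad

θ(16) = 473/1012500 rad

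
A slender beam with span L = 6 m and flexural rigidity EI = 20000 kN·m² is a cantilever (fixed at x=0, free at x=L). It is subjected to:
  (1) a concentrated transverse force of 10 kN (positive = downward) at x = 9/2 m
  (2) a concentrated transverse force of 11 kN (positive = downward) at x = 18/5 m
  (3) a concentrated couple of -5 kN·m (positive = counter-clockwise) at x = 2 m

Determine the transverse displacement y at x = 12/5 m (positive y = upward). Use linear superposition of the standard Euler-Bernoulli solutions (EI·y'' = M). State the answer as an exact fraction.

Load 1 — point force P=10 kN at a=9/2 m (b=L-a=3/2):
  y_1 = -Px²(3a-x)/(6EI)  [x≤a] = -10·(12/5)²·(3·(9/2)-(12/5))/(6·20000) = -333/62500 m
Load 2 — point force P=11 kN at a=18/5 m (b=L-a=12/5):
  y_2 = -Px²(3a-x)/(6EI)  [x≤a] = -11·(12/5)²·(3·(18/5)-(12/5))/(6·20000) = -693/156250 m
Load 3 — applied couple M₀=-5 kN·m at a=2 m (b=L-a=4):
  y_3 = M₀a(2x-a)/(2EI)  [x>a] = (-5)·2·(2·(12/5)-2)/(2·20000) = -7/10000 m
Superposition: y = Σ y_i = -13079/1250000 m ≈ -0.010463 m

y(12/5) = -13079/1250000 m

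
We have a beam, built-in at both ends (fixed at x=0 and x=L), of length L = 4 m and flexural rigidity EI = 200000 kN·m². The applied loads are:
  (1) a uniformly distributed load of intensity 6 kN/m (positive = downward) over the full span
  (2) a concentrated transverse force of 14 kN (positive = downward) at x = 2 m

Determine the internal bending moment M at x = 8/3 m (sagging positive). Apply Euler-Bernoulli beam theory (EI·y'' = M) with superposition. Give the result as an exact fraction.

Load 1 — uniform load w=6 kN/m over full span:
  M_1 = wLx/2 - wL²/12 - wx²/2 = 6·4·(8/3)/2 - 6·4²/12 - 6·(8/3)²/2 = 8/3 kN·m
Load 2 — point force P=14 kN at a=2 m (b=L-a=2):
  M_2 = Pa²(a+3b)(L-x)/L³ - Pa²b/L²  [x>a] = 14·2²·(2+3·2)·(4-(8/3))/4³ - 14·2²·2/4² = 7/3 kN·m
Superposition: M = Σ M_i = 5 kN·m ≈ 5.000000 kN·m

M(8/3) = 5 kN·m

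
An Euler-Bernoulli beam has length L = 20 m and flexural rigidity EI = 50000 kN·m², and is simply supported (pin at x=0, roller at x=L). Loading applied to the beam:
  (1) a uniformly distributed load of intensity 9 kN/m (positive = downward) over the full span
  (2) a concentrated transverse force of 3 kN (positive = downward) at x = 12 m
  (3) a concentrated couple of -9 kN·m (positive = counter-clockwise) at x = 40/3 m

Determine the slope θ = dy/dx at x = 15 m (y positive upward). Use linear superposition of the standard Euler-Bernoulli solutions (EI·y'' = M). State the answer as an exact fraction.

θ(15) = 84047/2000000 rad

Load 1 — uniform load w=9 kN/m over full span:
  θ_1 = -w(L³-6Lx²+4x³)/(24EI) = -9·(20³-6·20·15²+4·15³)/(24·50000) = 33/800 rad
Load 2 — point force P=3 kN at a=12 m (b=L-a=8):
  θ_2 = -Pa(2L²-6Lx+3x²+a²)/(6LEI)  [x>a] = -3·12·(2·20²-6·20·15+3·15²+12²)/(6·20·50000) = 543/500000 rad
Load 3 — applied couple M₀=-9 kN·m at a=40/3 m (b=L-a=20/3):
  θ_3 = (M₀x²/(2L)-M₀(x-a)+C₁)/EI  [x>a] with C₁=M₀(3b²-L²)/(6L)=20 = ((-9)·15²/(2·20)-(-9)·(15-(40/3))+20)/50000 = -1/3200 rad
Superposition: θ = Σ θ_i = 84047/2000000 rad ≈ 0.042023 rad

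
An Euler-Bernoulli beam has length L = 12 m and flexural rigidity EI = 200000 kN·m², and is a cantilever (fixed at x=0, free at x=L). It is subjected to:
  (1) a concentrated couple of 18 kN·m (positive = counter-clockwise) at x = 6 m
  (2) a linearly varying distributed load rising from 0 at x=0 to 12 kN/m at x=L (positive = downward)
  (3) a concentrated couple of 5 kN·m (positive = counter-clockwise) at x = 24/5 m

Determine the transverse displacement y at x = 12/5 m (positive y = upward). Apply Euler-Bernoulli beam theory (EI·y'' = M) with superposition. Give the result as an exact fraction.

Load 1 — applied couple M₀=18 kN·m at a=6 m (b=L-a=6):
  y_1 = M₀x²/(2EI)  [x≤a] = 18·(12/5)²/(2·200000) = 81/312500 m
Load 2 — triangular load w₀=12 kN/m (0→w₀ over full span):
  y_2 = (w₀Lx³/12-w₀L²x²/6-w₀x⁵/(120L))/EI = (12·12·(12/5)³/12-12·12²·(12/5)²/6-12·(12/5)⁵/(120·12))/200000 = -364662/48828125 m
Load 3 — applied couple M₀=5 kN·m at a=24/5 m (b=L-a=36/5):
  y_3 = M₀x²/(2EI)  [x≤a] = 5·(12/5)²/(2·200000) = 9/125000 m
Superposition: y = Σ y_i = -2787921/390625000 m ≈ -0.007137 m

y(12/5) = -2787921/390625000 m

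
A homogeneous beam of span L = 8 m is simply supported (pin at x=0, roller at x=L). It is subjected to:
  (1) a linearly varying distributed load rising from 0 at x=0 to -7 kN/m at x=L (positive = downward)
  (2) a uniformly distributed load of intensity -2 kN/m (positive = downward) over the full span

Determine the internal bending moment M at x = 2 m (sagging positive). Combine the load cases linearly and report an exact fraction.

M(2) = -59/2 kN·m

Load 1 — triangular load w₀=-7 kN/m (0→w₀ over full span):
  M_1 = w₀Lx/6 - w₀x³/(6L) = (-7)·8·2/6 - (-7)·2³/(6·8) = -35/2 kN·m
Load 2 — uniform load w=-2 kN/m over full span:
  M_2 = wx(L-x)/2 = (-2)·2·(8-2)/2 = -12 kN·m
Superposition: M = Σ M_i = -59/2 kN·m ≈ -29.500000 kN·m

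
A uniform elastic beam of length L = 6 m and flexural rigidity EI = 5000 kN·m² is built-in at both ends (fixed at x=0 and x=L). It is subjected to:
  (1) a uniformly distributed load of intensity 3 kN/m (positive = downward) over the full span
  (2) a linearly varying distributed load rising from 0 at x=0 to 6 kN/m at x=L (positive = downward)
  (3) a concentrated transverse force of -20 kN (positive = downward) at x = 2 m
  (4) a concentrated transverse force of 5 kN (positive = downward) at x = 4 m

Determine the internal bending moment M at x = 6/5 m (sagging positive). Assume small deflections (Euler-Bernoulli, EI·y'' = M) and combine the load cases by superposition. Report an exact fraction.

M(6/5) = -763/375 kN·m

Load 1 — uniform load w=3 kN/m over full span:
  M_1 = wLx/2 - wL²/12 - wx²/2 = 3·6·(6/5)/2 - 3·6²/12 - 3·(6/5)²/2 = -9/25 kN·m
Load 2 — triangular load w₀=6 kN/m (0→w₀ over full span):
  M_2 = 3w₀Lx/20 - w₀L²/30 - w₀x³/(6L) = 3·6·6·(6/5)/20 - 6·6²/30 - 6·(6/5)³/(6·6) = -126/125 kN·m
Load 3 — point force P=-20 kN at a=2 m (b=L-a=4):
  M_3 = Pb²(3a+b)x/L³ - Pab²/L²  [x≤a] = (-20)·4²·(3·2+4)·(6/5)/6³ - (-20)·2·4²/6² = 0 kN·m
Load 4 — point force P=5 kN at a=4 m (b=L-a=2):
  M_4 = Pb²(3a+b)x/L³ - Pab²/L²  [x≤a] = 5·2²·(3·4+2)·(6/5)/6³ - 5·4·2²/6² = -2/3 kN·m
Superposition: M = Σ M_i = -763/375 kN·m ≈ -2.034667 kN·m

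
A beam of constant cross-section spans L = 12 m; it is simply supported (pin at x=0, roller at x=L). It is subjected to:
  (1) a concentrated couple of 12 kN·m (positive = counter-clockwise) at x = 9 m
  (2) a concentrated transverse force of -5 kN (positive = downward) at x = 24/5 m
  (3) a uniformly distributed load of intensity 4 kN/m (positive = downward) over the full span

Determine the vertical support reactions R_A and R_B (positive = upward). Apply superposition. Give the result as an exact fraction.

Load 1 — applied couple M₀=12 kN·m at a=9 m (b=L-a=3):
  R_A = M₀/L = 12/12 = 1 kN
  R_B = -M₀/L = -12/12 = -1 kN
Load 2 — point force P=-5 kN at a=24/5 m (b=L-a=36/5):
  R_A = Pb/L = (-5)·(36/5)/12 = -3 kN
  R_B = Pa/L = (-5)·(24/5)/12 = -2 kN
Load 3 — uniform load w=4 kN/m over full span:
  R_A = wL/2 = 4·12/2 = 24 kN
  R_B = wL/2 = 4·12/2 = 24 kN
Superposition: R_A = 22 kN, R_B = 21 kN

R_A = 22 kN, R_B = 21 kN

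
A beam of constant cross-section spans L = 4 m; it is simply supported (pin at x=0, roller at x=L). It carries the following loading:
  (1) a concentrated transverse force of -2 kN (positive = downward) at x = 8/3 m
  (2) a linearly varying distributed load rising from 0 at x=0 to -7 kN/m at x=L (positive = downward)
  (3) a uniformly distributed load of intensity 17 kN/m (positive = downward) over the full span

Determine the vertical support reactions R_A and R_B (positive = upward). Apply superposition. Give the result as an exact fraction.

Load 1 — point force P=-2 kN at a=8/3 m (b=L-a=4/3):
  R_A = Pb/L = (-2)·(4/3)/4 = -2/3 kN
  R_B = Pa/L = (-2)·(8/3)/4 = -4/3 kN
Load 2 — triangular load w₀=-7 kN/m (0→w₀ over full span):
  R_A = w₀L/6 = (-7)·4/6 = -14/3 kN
  R_B = w₀L/3 = (-7)·4/3 = -28/3 kN
Load 3 — uniform load w=17 kN/m over full span:
  R_A = wL/2 = 17·4/2 = 34 kN
  R_B = wL/2 = 17·4/2 = 34 kN
Superposition: R_A = 86/3 kN, R_B = 70/3 kN

R_A = 86/3 kN, R_B = 70/3 kN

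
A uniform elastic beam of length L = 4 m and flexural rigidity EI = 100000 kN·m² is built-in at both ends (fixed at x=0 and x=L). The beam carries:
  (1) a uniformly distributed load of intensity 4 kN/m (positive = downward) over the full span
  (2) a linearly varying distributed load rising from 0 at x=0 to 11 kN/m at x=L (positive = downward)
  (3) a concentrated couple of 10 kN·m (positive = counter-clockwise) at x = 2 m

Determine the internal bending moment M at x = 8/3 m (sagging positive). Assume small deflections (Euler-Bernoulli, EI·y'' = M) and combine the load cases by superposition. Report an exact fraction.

M(8/3) = 1879/810 kN·m

Load 1 — uniform load w=4 kN/m over full span:
  M_1 = wLx/2 - wL²/12 - wx²/2 = 4·4·(8/3)/2 - 4·4²/12 - 4·(8/3)²/2 = 16/9 kN·m
Load 2 — triangular load w₀=11 kN/m (0→w₀ over full span):
  M_2 = 3w₀Lx/20 - w₀L²/30 - w₀x³/(6L) = 3·11·4·(8/3)/20 - 11·4²/30 - 11·(8/3)³/(6·4) = 1232/405 kN·m
Load 3 — applied couple M₀=10 kN·m at a=2 m (b=L-a=2):
  M_3 = R_Ax - M_A - M₀  [x>a] with R_A=15/4, M_A=5/2 = (15/4)·(8/3) - (5/2) - 10 = -5/2 kN·m
Superposition: M = Σ M_i = 1879/810 kN·m ≈ 2.319753 kN·m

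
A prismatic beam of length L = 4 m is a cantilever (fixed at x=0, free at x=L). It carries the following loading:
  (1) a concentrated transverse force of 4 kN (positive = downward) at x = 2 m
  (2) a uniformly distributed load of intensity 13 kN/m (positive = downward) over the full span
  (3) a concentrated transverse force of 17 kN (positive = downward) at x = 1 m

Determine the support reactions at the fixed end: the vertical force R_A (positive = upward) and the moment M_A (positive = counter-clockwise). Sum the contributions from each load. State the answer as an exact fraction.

R_A = 73 kN, M_A = 129 kN·m

Load 1 — point force P=4 kN at a=2 m (b=L-a=2):
  R_A = P = 4 kN
  M_A = Pa = 4·2 = 8 kN·m
Load 2 — uniform load w=13 kN/m over full span:
  R_A = wL = 13·4 = 52 kN
  M_A = wL²/2 = 13·4²/2 = 104 kN·m
Load 3 — point force P=17 kN at a=1 m (b=L-a=3):
  R_A = P = 17 kN
  M_A = Pa = 17·1 = 17 kN·m
Superposition: R_A = 73 kN, M_A = 129 kN·m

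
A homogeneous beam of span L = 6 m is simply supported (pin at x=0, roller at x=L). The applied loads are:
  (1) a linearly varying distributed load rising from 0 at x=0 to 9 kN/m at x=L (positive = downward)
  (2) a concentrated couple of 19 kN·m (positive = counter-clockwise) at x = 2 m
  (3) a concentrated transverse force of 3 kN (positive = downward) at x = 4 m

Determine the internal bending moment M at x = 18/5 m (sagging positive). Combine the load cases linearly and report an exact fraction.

M(18/5) = 2092/125 kN·m

Load 1 — triangular load w₀=9 kN/m (0→w₀ over full span):
  M_1 = w₀Lx/6 - w₀x³/(6L) = 9·6·(18/5)/6 - 9·(18/5)³/(6·6) = 2592/125 kN·m
Load 2 — applied couple M₀=19 kN·m at a=2 m (b=L-a=4):
  M_2 = M₀x/L - M₀  [x>a] = 19·(18/5)/6 - 19 = -38/5 kN·m
Load 3 — point force P=3 kN at a=4 m (b=L-a=2):
  M_3 = Pbx/L  [x≤a] = 3·2·(18/5)/6 = 18/5 kN·m
Superposition: M = Σ M_i = 2092/125 kN·m ≈ 16.736000 kN·m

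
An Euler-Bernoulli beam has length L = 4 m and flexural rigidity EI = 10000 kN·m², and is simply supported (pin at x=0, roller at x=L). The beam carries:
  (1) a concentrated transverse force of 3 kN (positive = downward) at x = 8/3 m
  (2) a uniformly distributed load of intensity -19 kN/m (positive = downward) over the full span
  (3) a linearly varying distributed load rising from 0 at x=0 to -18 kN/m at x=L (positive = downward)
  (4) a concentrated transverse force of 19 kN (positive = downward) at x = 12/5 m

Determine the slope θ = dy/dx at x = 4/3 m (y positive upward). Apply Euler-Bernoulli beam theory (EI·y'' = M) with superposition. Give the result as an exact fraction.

Load 1 — point force P=3 kN at a=8/3 m (b=L-a=4/3):
  θ_1 = -Pb(L²-b²-3x²)/(6LEI)  [x≤a] = -3·(4/3)·(4²-(4/3)²-3·(4/3)²)/(6·4·10000) = -1/6750 rad
Load 2 — uniform load w=-19 kN/m over full span:
  θ_2 = -w(L³-6Lx²+4x³)/(24EI) = -(-19)·(4³-6·4·(4/3)²+4·(4/3)³)/(24·10000) = 247/101250 rad
Load 3 — triangular load w₀=-18 kN/m (0→w₀ over full span):
  θ_3 = -w₀(7L⁴-30L²x²+15x⁴)/(360LEI) = -(-18)·(7·4⁴-30·4²·(4/3)²+15·(4/3)⁴)/(360·4·10000) = 104/84375 rad
Load 4 — point force P=19 kN at a=12/5 m (b=L-a=8/5):
  θ_4 = -Pb(L²-b²-3x²)/(6LEI)  [x≤a] = -19·(8/5)·(4²-(8/5)²-3·(4/3)²)/(6·4·10000) = -722/703125 rad
Superposition: θ = Σ θ_i = 15802/6328125 rad ≈ 0.002497 rad

θ(4/3) = 15802/6328125 rad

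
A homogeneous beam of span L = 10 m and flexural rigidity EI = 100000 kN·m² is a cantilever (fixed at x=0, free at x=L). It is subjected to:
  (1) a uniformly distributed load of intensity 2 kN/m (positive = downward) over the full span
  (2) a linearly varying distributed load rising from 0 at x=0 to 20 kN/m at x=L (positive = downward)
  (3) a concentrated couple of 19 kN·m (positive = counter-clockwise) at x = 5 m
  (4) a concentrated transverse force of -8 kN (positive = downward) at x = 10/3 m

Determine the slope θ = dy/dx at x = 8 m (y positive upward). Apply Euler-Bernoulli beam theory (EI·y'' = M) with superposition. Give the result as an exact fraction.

Load 1 — uniform load w=2 kN/m over full span:
  θ_1 = -wx(x²-3Lx+3L²)/(6EI) = -2·8·(8²-3·10·8+3·10²)/(6·100000) = -31/9375 rad
Load 2 — triangular load w₀=20 kN/m (0→w₀ over full span):
  θ_2 = (w₀Lx²/4-w₀L²x/3-w₀x⁴/(24L))/EI = (20·10·8²/4-20·10²·8/3-20·8⁴/(24·10))/100000 = -232/9375 rad
Load 3 — applied couple M₀=19 kN·m at a=5 m (b=L-a=5):
  θ_3 = M₀a/EI  [x>a] = 19·5/100000 = 19/20000 rad
Load 4 — point force P=-8 kN at a=10/3 m (b=L-a=20/3):
  θ_4 = -Pa²/(2EI)  [x>a] = -(-8)·(10/3)²/(2·100000) = 1/2250 rad
Superposition: θ = Σ θ_i = -23993/900000 rad ≈ -0.026659 rad

θ(8) = -23993/900000 rad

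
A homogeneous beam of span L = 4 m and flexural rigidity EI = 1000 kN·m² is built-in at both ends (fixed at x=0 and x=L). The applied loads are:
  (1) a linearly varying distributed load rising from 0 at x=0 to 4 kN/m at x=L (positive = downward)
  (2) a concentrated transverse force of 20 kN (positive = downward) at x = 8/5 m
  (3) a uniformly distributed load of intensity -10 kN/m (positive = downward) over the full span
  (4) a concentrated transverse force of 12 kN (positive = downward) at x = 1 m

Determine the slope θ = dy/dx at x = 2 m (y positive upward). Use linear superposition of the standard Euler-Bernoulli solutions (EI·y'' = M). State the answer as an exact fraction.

θ(2) = 569/300000 rad

Load 1 — triangular load w₀=4 kN/m (0→w₀ over full span):
  θ_1 = -w₀(2x(L-x)(L-2x)(x+2L)+x²(L-x)²)/(120LEI) = -4·(2·2·(4-2)·(4-2·2)·(2+2·4)+2²·(4-2)²)/(120·4·1000) = -1/7500 rad
Load 2 — point force P=20 kN at a=8/5 m (b=L-a=12/5):
  θ_2 = Pa²(L-x)(2bL-(3b+a)(L-x))/(2L³EI)  [x>a] = 20·(8/5)²·(4-2)·(2·(12/5)·4-(3·(12/5)+(8/5))·(4-2))/(2·4³·1000) = 4/3125 rad
Load 3 — uniform load w=-10 kN/m over full span:
  θ_3 = -wx(L-x)(L-2x)/(12EI) = -(-10)·2·(4-2)·(4-2·2)/(12·1000) = 0 rad
Load 4 — point force P=12 kN at a=1 m (b=L-a=3):
  θ_4 = Pa²(L-x)(2bL-(3b+a)(L-x))/(2L³EI)  [x>a] = 12·1²·(4-2)·(2·3·4-(3·3+1)·(4-2))/(2·4³·1000) = 3/4000 rad
Superposition: θ = Σ θ_i = 569/300000 rad ≈ 0.001897 rad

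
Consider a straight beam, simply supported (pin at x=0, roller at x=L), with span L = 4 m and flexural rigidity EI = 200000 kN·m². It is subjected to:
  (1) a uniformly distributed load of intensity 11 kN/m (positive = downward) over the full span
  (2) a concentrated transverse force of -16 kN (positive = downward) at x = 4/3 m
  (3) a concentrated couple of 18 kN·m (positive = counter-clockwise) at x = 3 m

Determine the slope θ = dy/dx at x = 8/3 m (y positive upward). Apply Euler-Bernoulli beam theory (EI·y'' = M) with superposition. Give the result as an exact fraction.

Load 1 — uniform load w=11 kN/m over full span:
  θ_1 = -w(L³-6Lx²+4x³)/(24EI) = -11·(4³-6·4·(8/3)²+4·(8/3)³)/(24·200000) = 143/2025000 rad
Load 2 — point force P=-16 kN at a=4/3 m (b=L-a=8/3):
  θ_2 = -Pa(2L²-6Lx+3x²+a²)/(6LEI)  [x>a] = -(-16)·(4/3)·(2·4²-6·4·(8/3)+3·(8/3)²+(4/3)²)/(6·4·200000) = -2/50625 rad
Load 3 — applied couple M₀=18 kN·m at a=3 m (b=L-a=1):
  θ_3 = (M₀x²/(2L)+C₁)/EI  [x≤a] with C₁=M₀(3b²-L²)/(6L)=-39/4 = (18·(8/3)²/(2·4)+(-39/4))/200000 = 1/32000 rad
Superposition: θ = Σ θ_i = 449/7200000 rad ≈ 0.000062 rad

θ(8/3) = 449/7200000 rad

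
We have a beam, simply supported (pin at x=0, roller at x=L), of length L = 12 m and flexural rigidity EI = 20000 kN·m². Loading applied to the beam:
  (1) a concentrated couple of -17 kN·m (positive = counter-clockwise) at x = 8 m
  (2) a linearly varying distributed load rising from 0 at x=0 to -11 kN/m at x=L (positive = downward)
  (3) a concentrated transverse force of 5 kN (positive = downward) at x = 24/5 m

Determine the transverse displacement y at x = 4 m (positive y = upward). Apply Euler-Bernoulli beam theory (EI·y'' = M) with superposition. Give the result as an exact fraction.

Load 1 — applied couple M₀=-17 kN·m at a=8 m (b=L-a=4):
  y_1 = (M₀x³/(6L)+C₁x)/EI  [x≤a] with C₁=M₀(3b²-L²)/(6L)=68/3 = ((-17)·4³/(6·12)+(68/3)·4)/20000 = 17/4500 m
Load 2 — triangular load w₀=-11 kN/m (0→w₀ over full span):
  y_2 = -w₀x(7L⁴-10L²x²+3x⁴)/(360LEI) = -(-11)·4·(7·12⁴-10·12²·4²+3·4⁴)/(360·12·20000) = 352/5625 m
Load 3 — point force P=5 kN at a=24/5 m (b=L-a=36/5):
  y_3 = -Pbx(L²-b²-x²)/(6LEI)  [x≤a] = -5·(36/5)·4·(12²-(36/5)²-4²)/(6·12·20000) = -119/15625 m
Superposition: y = Σ y_i = 33041/562500 m ≈ 0.058740 m

y(4) = 33041/562500 m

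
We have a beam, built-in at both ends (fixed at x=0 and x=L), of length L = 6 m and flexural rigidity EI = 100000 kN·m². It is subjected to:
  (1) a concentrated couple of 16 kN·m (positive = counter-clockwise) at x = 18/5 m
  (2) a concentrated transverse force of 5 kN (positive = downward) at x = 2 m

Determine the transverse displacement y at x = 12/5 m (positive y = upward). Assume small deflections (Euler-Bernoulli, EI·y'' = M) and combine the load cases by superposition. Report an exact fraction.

y(12/5) = -7983/78125000 m

Load 1 — applied couple M₀=16 kN·m at a=18/5 m (b=L-a=12/5):
  y_1 = (R_Ax³/6 - M_Ax²/2)/EI  [x≤a] with R_A=96/25, M_A=128/25 = ((96/25)·(12/5)³/6 - (128/25)·(12/5)²/2)/100000 = -576/9765625 m
Load 2 — point force P=5 kN at a=2 m (b=L-a=4):
  y_2 = -Pa²(L-x)²(3bL-(3b+a)(L-x))/(6L³EI)  [x>a] = -5·2²·(6-(12/5))²·(3·4·6-(3·4+2)·(6-(12/5)))/(6·6³·100000) = -27/625000 m
Superposition: y = Σ y_i = -7983/78125000 m ≈ -0.000102 m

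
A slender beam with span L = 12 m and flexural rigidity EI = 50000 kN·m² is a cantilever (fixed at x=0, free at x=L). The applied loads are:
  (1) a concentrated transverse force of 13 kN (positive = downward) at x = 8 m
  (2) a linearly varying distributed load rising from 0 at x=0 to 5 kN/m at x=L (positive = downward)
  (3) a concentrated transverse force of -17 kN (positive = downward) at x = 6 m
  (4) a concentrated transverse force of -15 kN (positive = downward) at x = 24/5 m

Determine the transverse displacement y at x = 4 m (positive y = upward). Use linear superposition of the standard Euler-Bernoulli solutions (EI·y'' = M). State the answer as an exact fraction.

y(4) = -701/28125 m

Load 1 — point force P=13 kN at a=8 m (b=L-a=4):
  y_1 = -Px²(3a-x)/(6EI)  [x≤a] = -13·4²·(3·8-4)/(6·50000) = -26/1875 m
Load 2 — triangular load w₀=5 kN/m (0→w₀ over full span):
  y_2 = (w₀Lx³/12-w₀L²x²/6-w₀x⁵/(120L))/EI = (5·12·4³/12-5·12²·4²/6-5·4⁵/(120·12))/50000 = -902/28125 m
Load 3 — point force P=-17 kN at a=6 m (b=L-a=6):
  y_3 = -Px²(3a-x)/(6EI)  [x≤a] = -(-17)·4²·(3·6-4)/(6·50000) = 119/9375 m
Load 4 — point force P=-15 kN at a=24/5 m (b=L-a=36/5):
  y_4 = -Px²(3a-x)/(6EI)  [x≤a] = -(-15)·4²·(3·(24/5)-4)/(6·50000) = 26/3125 m
Superposition: y = Σ y_i = -701/28125 m ≈ -0.024924 m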